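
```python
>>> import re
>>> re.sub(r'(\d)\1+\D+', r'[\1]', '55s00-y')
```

'[5][0]'

`\1` is not a pattern — it's the concrete string captured by group 1, re-applied verbatim.
Matches: at [0:3] → '55s'; at [3:7] → '00-y'.
Each match is replaced using the text its own group 1 captured.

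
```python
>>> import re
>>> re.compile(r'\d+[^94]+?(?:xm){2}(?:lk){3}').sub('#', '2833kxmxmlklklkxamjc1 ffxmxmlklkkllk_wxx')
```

This matches one or more of a digit, then one or more of any character except [94] (lazy); then the literal 'xm' repeated 2 times, then the literal 'lk' repeated 3 times.
Matches: at [0:15] → '2833kxmxmlklklk'.
`sub` substitutes '#' at each match site.

'#xamjc1 ffxmxmlklkkllk_wxx'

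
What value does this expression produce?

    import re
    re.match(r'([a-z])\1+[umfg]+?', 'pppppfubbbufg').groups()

The match spans [0:6] → 'pppppf'.
Captured: group 1 = 'p'.

('p',)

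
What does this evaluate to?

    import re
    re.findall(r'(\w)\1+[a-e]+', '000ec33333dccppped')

['0', '3', 'p']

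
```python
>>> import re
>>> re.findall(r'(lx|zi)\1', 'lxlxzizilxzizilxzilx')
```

['lx', 'zi', 'zi']

After group 1 captures some text, `\1` only succeeds where that same text appears again.
`findall` collects group 1 from each match (3 total).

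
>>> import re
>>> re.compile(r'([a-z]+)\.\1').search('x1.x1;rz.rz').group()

'rz.rz'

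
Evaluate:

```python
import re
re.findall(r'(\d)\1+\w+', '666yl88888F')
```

A backreference is literal: `\1` must see the identical characters the first group matched.
Scanning left to right: at [0:11] match '666yl88888F', group 1 = '6'.
Because there's exactly one group, `findall` drops the full match and keeps group 1 from the one hit.

['6']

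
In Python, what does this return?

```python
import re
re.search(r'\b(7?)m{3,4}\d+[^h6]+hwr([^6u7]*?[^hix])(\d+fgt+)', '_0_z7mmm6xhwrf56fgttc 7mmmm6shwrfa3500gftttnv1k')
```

This matches a word boundary (`\b`, zero-width); then optionally a literal '7' (captured); then 3 to 4 of the literal 'm', then one or more of a digit; then one or more of any character except [h6], then the literal 'hwr'; then zero or more of any character except [6u7] (lazy), then any character except [hix] (captured); then one or more of a digit, then the literal 'fg', then one or more of a literal 't' (captured).
`re.search` tries every starting position until one works.
Here the pattern never matches, so the call returns None.

None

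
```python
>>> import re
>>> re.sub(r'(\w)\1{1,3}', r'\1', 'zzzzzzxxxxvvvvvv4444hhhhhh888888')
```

`\1` is not a pattern — it's the concrete string captured by group 1, re-applied verbatim.
Matches: at [0:4] → 'zzzz'; at [4:6] → 'zz'; at [6:10] → 'xxxx'; at [10:14] → 'vvvv'; at [14:16] → 'vv'; ….
`\1` in the replacement pulls in group 1's text for each match.

'zzxvv4hh88'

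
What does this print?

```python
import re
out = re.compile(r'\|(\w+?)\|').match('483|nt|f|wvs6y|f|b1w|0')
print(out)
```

None

`re.match` won't scan ahead — the pattern has to work from the very first character.
Here position 0 doesn't satisfy it, so the call returns None.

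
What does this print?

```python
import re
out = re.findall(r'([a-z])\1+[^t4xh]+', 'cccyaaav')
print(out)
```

['c']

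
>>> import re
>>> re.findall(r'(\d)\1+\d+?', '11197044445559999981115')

['1', '4', '5', '9', '1']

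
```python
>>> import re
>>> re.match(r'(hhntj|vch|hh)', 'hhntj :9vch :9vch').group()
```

`re.match` only tries the pattern at the start of the string.
The match spans [0:5] → 'hhntj'.

'hhntj'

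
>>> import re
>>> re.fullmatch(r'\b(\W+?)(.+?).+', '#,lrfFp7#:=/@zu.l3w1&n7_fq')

The pattern matches a word boundary (`\b`, zero-width); then one or more of a non-word character (lazy) (captured); then one or more of any character (lazy) (captured); then one or more of any character.
`re.fullmatch` is like wrapping the pattern in `^…$` (in single-line mode).
Here the pattern can't cover the whole string, so the call returns None.

None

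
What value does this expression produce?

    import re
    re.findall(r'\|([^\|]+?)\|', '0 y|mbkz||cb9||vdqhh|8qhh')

Walking the string: at [3:9] match '|mbkz|', group 1 = 'mbkz'; at [9:14] match '|cb9|', group 1 = 'cb9'; at [14:21] match '|vdqhh|', group 1 = 'vdqhh'.
Because there's exactly one group, `findall` drops the full match and keeps group 1 from each hit.

['mbkz', 'cb9', 'vdqhh']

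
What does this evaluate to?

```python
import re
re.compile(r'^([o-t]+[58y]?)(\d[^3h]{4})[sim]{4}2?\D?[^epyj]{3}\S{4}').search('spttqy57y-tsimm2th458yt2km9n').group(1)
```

'spttqy'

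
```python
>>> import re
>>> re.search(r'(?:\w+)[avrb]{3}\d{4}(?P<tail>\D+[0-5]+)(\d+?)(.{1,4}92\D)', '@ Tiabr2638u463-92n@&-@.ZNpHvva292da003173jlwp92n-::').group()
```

'Tiabr2638u463-92n'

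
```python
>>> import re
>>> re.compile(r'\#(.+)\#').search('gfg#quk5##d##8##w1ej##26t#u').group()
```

The match spans [3:26] → '#quk5##d##8##w1ej##26t#'.

'#quk5##d##8##w1ej##26t#'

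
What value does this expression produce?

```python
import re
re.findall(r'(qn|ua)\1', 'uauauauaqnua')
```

`\1` has to match the exact text group 1 already captured.
With a single group, `findall` returns only what that group captured — 2 items.

['ua', 'ua']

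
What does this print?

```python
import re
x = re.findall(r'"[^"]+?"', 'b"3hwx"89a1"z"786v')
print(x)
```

['"3hwx"', '"z"']

Scanning left to right: at [1:7] → '"3hwx"'; at [11:14] → '"z"'.
`findall` yields the raw match text (2 of them) because the pattern has no groups.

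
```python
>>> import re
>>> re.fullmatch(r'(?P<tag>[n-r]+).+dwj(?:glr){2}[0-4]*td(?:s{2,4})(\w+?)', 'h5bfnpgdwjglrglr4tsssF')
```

None

`re.fullmatch` is like wrapping the pattern in `^…$` (in single-line mode).
Here the string isn't matched end-to-end, so the call returns None.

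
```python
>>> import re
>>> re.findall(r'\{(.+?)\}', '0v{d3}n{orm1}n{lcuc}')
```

['d3', 'orm1', 'lcuc']

Matches: at [2:6] match '{d3}', group 1 = 'd3'; at [7:13] match '{orm1}', group 1 = 'orm1'; at [14:20] match '{lcuc}', group 1 = 'lcuc'.
With a single group, `findall` returns only what that group captured — 3 items.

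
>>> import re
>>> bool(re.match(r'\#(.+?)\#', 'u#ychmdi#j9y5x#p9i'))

False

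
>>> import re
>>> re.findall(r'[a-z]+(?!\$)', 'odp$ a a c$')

The negative lookaround is zero-width — it rules out positions where the adjacent text would match, without consuming anything.
Walking the string: at [0:2] → 'od'; at [5:6] → 'a'; at [7:8] → 'a'.
With no groups in the pattern, `findall` gives back each whole match — 3 here.

['od', 'a', 'a']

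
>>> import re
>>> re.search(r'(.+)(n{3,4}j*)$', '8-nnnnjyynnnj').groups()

The match spans [0:13] → '8-nnnnjyynnnj'.
Captured: group 1 = '8-nnnnjyy', group 2 = 'nnnj'.

('8-nnnnjyy', 'nnnj')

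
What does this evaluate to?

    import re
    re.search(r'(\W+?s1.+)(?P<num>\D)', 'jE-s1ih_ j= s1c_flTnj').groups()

('-s1ih_ j= s1c_flTn', 'j')

The match spans [2:21] → '-s1ih_ j= s1c_flTnj'.
Captured: group 1 = '-s1ih_ j= s1c_flTn', group 2 = 'j'.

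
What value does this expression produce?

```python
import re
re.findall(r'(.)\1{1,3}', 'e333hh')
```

The backreference `\1` re-matches whatever the first group consumed, character for character.
`findall` collects group 1 from each match (2 total).

['3', 'h']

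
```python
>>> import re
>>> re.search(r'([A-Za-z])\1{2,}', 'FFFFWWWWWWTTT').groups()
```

('F',)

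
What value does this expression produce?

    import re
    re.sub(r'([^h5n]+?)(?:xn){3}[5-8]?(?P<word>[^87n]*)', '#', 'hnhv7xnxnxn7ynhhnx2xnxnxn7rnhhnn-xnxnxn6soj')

This matches one or more of any character except [h5n] (lazy) (captured); then the literal 'xn' repeated 3 times, then optionally a character in [5-8]; then zero or more of any character except [87n] (captured as 'word').
Matches: at [3:13] → 'v7xnxnxn7y'; at [17:27] → 'x2xnxnxn7r'; at [32:43] → '-xnxnxn6soj'.
Every occurrence is swapped for '#'.

'hnh#nhhn#nhhnn#'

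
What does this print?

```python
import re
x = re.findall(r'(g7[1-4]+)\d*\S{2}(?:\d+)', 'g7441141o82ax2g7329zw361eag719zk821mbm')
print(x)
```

Pattern: the literal 'g7', then one or more of a character in [1-4] (captured); then zero or more of a digit, then exactly 2 of a non-whitespace character; then one or more of a digit (non-capturing group).
Walking the string: at [0:11] match 'g7441141o82', group 1 = 'g7441141'; at [14:24] match 'g7329zw361', group 1 = 'g732'; at [26:35] match 'g719zk821', group 1 = 'g71'.
One capturing group, so `findall` returns just the captured substring from each match — 3 in all.

['g7441141', 'g732', 'g71']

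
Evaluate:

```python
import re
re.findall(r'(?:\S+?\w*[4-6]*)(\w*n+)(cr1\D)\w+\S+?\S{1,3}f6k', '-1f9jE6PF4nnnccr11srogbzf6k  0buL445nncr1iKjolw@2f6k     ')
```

This matches one or more of a non-whitespace character (lazy), then zero or more of a word character, then zero or more of a character in [4-6] (non-capturing group); then zero or more of a word character, then one or more of a literal 'n' (captured); then the literal 'cr1', then a non-digit (captured); then one or more of a word character; then one or more of a non-whitespace character (lazy), then 1 to 3 of a non-whitespace character, then the literal 'f6k'.
Multiple groups make `findall` return tuples — one 2-tuple for the one match.

[('n', 'cr1i')]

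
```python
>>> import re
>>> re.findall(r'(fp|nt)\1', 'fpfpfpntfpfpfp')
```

After group 1 captures some text, `\1` only succeeds where that same text appears again.
Scanning left to right: at [0:4] match 'fpfp', group 1 = 'fp'; at [8:12] match 'fpfp', group 1 = 'fp'.
One capturing group, so `findall` returns just the captured substring from each match — 2 in all.

['fp', 'fp']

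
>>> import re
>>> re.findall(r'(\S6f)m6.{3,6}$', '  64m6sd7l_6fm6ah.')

['_6f']

This matches a non-whitespace character, then the literal '6f' (captured); then the literal 'm6', then 3 to 6 of any character; then anchored at the end.
Walking the string: at [10:18] match '_6fm6ah.', group 1 = '_6f'.
Because there's exactly one group, `findall` drops the full match and keeps group 1 from the one hit.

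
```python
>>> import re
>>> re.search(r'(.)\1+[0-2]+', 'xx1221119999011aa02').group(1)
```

'x'

The match spans [0:8] → 'xx122111'.
Captured: group 1 = 'x'.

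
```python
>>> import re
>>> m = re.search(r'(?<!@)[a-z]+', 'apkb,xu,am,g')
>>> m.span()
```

(0, 4)

The negative lookaround is zero-width — it rules out positions where the adjacent text would match, without consuming anything.
`search` walks the string left to right and returns the first match it finds.
The match spans [0:4] → 'apkb'.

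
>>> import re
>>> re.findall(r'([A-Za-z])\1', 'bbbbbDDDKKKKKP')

['b', 'b', 'D', 'K', 'K']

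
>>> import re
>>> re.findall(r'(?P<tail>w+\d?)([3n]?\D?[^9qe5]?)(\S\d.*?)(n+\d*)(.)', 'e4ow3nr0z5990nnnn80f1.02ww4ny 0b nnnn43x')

[('w3', 'nr0', 'z5990', 'nnnn80', 'f'), ('w', '', 'w4', 'n', 'y')]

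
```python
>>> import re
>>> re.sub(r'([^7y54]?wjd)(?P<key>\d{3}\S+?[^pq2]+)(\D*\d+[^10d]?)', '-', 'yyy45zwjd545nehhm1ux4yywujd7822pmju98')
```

'yyy45-mju98'

Pattern: optionally any character except [7y54], then the literal 'wjd' (captured); then exactly 3 of a digit, then one or more of a non-whitespace character (lazy), then one or more of any character except [pq2] (captured as 'key'); then zero or more of a non-digit, then one or more of a digit, then optionally any character except [10d] (captured).
The `?` after the quantifier makes it lazy — it takes as little as possible before letting the rest of the pattern try.
Matches: at [5:32] → 'zwjd545nehhm1ux4yywujd7822p'.
Each match is replaced by '-'.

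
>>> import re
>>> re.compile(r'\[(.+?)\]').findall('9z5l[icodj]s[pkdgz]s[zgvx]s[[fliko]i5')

['icodj', 'pkdgz', 'zgvx', '[fliko']

The `?` after the quantifier makes it lazy — it takes as little as possible before letting the rest of the pattern try.
Scanning left to right: at [4:11] match '[icodj]', group 1 = 'icodj'; at [12:19] match '[pkdgz]', group 1 = 'pkdgz'; at [20:26] match '[zgvx]', group 1 = 'zgvx'; at [27:35] match '[[fliko]', group 1 = '[fliko'.
With a single group, `findall` returns only what that group captured — 4 items.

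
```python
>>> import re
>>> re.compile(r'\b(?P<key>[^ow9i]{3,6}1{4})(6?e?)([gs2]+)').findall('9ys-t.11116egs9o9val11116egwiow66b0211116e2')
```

[('-t.1111', '6e', 'gs')]

This matches a word boundary (`\b`, zero-width); then 3 to 6 of any character except [ow9i], then exactly 4 of a literal '1' (captured as 'key'); then optionally the literal '6', then optionally the literal 'e' (captured); then one or more of one of [gs2] (captured).
Matches: at [3:14] match '-t.11116egs', groups = ('-t.1111', '6e', 'gs').
3 groups means the one result is a tuple of 3 captured strings — 1 here.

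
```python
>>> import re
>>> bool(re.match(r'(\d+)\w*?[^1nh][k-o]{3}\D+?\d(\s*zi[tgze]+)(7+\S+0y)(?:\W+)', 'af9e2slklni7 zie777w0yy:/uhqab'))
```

`re.match` won't scan ahead — the pattern has to work from the very first character.
Here position 0 doesn't satisfy it, so the call returns None, and `bool(None)` is False.

False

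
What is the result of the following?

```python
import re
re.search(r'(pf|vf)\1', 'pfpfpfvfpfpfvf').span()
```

`\1` has to match the exact text group 1 already captured.
The match spans [0:4] → 'pfpf'.

(0, 4)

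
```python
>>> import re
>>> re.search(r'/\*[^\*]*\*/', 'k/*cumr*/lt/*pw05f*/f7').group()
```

'/*cumr*/'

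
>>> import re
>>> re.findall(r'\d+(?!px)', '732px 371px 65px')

['73', '37', '6']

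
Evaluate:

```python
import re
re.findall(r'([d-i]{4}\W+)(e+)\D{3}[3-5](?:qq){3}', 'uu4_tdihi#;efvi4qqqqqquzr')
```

The pattern matches exactly 4 of a character in [d-i], then one or more of a non-word character (captured); then one or more of a literal 'e' (captured); then exactly 3 of a non-digit; then a character in [3-5], then the literal 'qq' repeated 3 times.
With 2 capturing groups, `findall` returns a 2-tuple per match.

[('dihi#;', 'e')]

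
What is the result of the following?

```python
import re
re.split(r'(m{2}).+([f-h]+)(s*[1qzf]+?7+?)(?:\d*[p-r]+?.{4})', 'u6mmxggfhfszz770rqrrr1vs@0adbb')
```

['u6', 'mm', 'f', 'szz7', '1vs@0adbb']

With a capturing group present, the delimiter's captured portion is kept in the result list.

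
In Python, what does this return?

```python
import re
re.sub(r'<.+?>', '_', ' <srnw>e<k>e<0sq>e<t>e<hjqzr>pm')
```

' _e_e_e_e_pm'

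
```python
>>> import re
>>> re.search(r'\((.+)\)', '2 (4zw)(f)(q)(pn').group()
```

Unlike `match`, `search` isn't anchored — it looks for the pattern anywhere in the string.
The match spans [2:13] → '(4zw)(f)(q)'.
Captured: group 1 = '4zw)(f)(q'.

'(4zw)(f)(q)'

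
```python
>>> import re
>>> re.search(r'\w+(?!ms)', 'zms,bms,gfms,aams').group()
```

`(?!…)`/`(?<!…)` only lets a position through if the neighbouring text does NOT match; no characters are consumed.
The match spans [0:3] → 'zms'.

'zms'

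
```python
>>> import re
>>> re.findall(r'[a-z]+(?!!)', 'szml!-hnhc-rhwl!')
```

['szm', 'hnhc', 'rhw']

The negative lookahead/lookbehind blocks any match where the forbidden context is present.
No capturing groups, so `findall` returns the 3 full match strings.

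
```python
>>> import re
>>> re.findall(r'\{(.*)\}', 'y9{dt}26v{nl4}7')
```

Walking the string: at [2:14] match '{dt}26v{nl4}', group 1 = 'dt}26v{nl4'.
One capturing group, so `findall` returns just the captured substring from the one match — 1 in all.

['dt}26v{nl4']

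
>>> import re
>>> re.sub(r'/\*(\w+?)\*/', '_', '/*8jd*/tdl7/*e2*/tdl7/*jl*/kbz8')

Each match is replaced by '_'.

'_tdl7_tdl7_kbz8'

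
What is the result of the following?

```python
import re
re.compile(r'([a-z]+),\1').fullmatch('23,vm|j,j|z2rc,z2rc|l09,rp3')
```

None

A backreference is literal: `\1` must see the identical characters the first group matched.
`fullmatch` succeeds only if the pattern covers the string from start to end.
Here the pattern can't cover the whole string, so the call returns None.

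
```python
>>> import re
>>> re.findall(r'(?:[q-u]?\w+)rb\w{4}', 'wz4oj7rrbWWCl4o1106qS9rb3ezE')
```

['wz4oj7rrbWWCl4o1106qS9rb3ezE']

This matches optionally a character in [q-u], then one or more of a word character (non-capturing group); then the literal 'rb', then exactly 4 of a word character.
Matches: at [0:28] → 'wz4oj7rrbWWCl4o1106qS9rb3ezE'.
Since nothing is captured, `findall` lists the 1 matched substring directly.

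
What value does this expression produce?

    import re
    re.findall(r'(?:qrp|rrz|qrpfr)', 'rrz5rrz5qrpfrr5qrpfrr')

Branches in `(...|...)` are attempted left-to-right; the first branch that allows the whole pattern to succeed is taken.
Scanning left to right: at [0:3] → 'rrz'; at [4:7] → 'rrz'; at [8:11] → 'qrp'; at [15:18] → 'qrp'.
With no groups in the pattern, `findall` gives back each whole match — 4 here.

['rrz', 'rrz', 'qrp', 'qrp']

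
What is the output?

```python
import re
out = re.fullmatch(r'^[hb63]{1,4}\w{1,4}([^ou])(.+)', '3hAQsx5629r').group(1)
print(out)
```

5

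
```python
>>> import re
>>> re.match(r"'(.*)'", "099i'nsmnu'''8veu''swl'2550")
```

`match` is anchored at position 0; if the pattern doesn't fit there, it returns None.
Here the pattern fails at index 0, so the call returns None.

None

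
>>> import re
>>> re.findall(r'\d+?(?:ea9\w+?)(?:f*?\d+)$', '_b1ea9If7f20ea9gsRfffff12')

Pattern: one or more of a digit (lazy); then the literal 'ea9', then one or more of a word character (lazy) (non-capturing group); then zero or more of the literal 'f' (lazy), then one or more of a digit (non-capturing group); then anchored at the end.
With no groups in the pattern, `findall` gives back each whole match — 1 here.

['1ea9If7f20ea9gsRfffff12']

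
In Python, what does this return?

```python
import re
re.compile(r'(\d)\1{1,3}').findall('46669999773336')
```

['6', '9', '7', '3']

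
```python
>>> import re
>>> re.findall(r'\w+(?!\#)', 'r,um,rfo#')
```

['r', 'um', 'rf']

Because the assertion is negative and zero-width, positions next to the forbidden text are skipped.
Walking the string: at [0:1] → 'r'; at [2:4] → 'um'; at [5:7] → 'rf'.
No capturing groups, so `findall` returns the 3 full match strings.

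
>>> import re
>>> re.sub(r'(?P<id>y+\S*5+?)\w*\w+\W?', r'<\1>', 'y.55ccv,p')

'<y.55>p'

This matches one or more of the literal 'y', then zero or more of a non-whitespace character, then one or more of a literal '5' (lazy) (captured as 'id'); then zero or more of a word character, then one or more of a word character, then optionally a non-word character.
Matches: at [0:8] → 'y.55ccv,'.
The replacement refers to a captured group, so each match is rewritten using its own captured text.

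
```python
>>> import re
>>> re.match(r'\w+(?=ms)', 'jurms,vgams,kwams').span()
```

(0, 3)

The lookaround is zero-width — it requires the adjacent text to match without consuming it, so the asserted text isn't part of the match.
`re.match` won't scan ahead — the pattern has to work from the very first character.
The match spans [0:3] → 'jur'.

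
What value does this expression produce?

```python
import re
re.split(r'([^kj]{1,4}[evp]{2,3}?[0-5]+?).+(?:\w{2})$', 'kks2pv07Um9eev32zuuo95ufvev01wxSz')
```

['kk', 's2pv0', '']

The pattern matches 1 to 4 of any character except [kj], then 2 to 3 of one of [evp] (lazy), then one or more of a character in [0-5] (lazy) (captured); then one or more of any character; then exactly 2 of a word character (non-capturing group); then anchored at the end.
Matches to split on: at [2:33] → 's2pv07Um9eev32zuuo95ufvev01wxSz'.
With a capturing group present, the delimiter's captured portion is kept in the result list.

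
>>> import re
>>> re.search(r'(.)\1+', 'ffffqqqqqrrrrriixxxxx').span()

(0, 4)

After group 1 captures some text, `\1` only succeeds where that same text appears again.
`search` walks the string left to right and returns the first match it finds.
The match spans [0:4] → 'ffff'.
Captured: group 1 = 'f'.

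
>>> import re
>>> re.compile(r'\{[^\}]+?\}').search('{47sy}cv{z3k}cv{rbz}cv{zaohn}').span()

`re.search` tries every starting position until one works.
The match spans [0:6] → '{47sy}'.

(0, 6)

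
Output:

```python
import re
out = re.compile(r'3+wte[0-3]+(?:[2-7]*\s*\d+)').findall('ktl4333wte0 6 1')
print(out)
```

['333wte0 6']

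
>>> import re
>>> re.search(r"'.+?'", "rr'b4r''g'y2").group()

The match spans [2:7] → "'b4r'".

"'b4r'"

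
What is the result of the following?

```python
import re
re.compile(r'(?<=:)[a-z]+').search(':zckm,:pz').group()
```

The positive lookaround only admits positions where the adjacent text matches; those characters stay outside the span.
The match spans [1:5] → 'zckm'.

'zckm'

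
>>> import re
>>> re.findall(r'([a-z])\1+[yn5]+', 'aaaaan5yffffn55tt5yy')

['a', 'f', 't']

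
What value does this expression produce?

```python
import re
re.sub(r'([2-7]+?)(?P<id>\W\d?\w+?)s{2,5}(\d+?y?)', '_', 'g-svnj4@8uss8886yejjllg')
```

'g-svnj_886yejjllg'

The pattern matches one or more of a character in [2-7] (lazy) (captured); then a non-word character, then optionally a digit, then one or more of a word character (lazy) (captured as 'id'); then 2 to 5 of a literal 's'; then one or more of a digit (lazy), then optionally the literal 'y' (captured).
Because the quantifier is non-greedy, it stops expanding at the earliest point where the rest of the pattern can succeed.
Matches: at [6:13] → '4@8uss8'.
Each match is replaced by '_'.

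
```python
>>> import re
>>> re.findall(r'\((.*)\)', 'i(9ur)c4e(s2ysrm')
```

['9ur']

With a single group, `findall` returns only what that group captured — 1 item.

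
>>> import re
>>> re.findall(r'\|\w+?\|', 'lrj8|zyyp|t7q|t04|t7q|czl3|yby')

Walking the string: at [4:10] → '|zyyp|'; at [13:18] → '|t04|'; at [21:27] → '|czl3|'.
Since nothing is captured, `findall` lists the 3 matched substrings directly.

['|zyyp|', '|t04|', '|czl3|']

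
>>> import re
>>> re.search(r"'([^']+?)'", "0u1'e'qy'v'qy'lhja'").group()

"'e'"

Unlike `match`, `search` isn't anchored — it looks for the pattern anywhere in the string.
The match spans [3:6] → "'e'".
Captured: group 1 = 'e'.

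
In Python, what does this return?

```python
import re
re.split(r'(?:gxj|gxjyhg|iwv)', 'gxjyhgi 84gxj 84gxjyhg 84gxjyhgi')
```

['', 'yhgi 84', ' 84', 'yhg 84', 'yhgi']

Alternation isn't longest-match — the leftmost alternative that fits at this position is chosen.
Matches to split on: at [0:3] → 'gxj'; at [10:13] → 'gxj'; at [16:19] → 'gxj'; at [25:28] → 'gxj'.
Splitting on the pattern gives 5 pieces.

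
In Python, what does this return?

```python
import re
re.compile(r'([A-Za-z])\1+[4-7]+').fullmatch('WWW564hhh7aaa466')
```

None

The backreference `\1` re-matches whatever the first group consumed, character for character.
`fullmatch` succeeds only if the pattern covers the string from start to end.
Here the pattern can't cover the whole string, so the call returns None.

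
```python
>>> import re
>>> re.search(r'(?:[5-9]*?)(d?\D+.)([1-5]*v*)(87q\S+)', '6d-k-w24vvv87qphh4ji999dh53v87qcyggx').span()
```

Pattern: zero or more of a character in [5-9] (lazy) (non-capturing group); then optionally the literal 'd', then one or more of a non-digit, then any character (captured); then zero or more of a character in [1-5], then zero or more of the literal 'v' (captured); then the literal '87q', then one or more of a non-whitespace character (captured).
`re.search` scans for the first position where the pattern succeeds.
The match spans [0:36] → '6d-k-w24vvv87qphh4ji999dh53v87qcyggx'.
Captured: group 1 = 'd-k-w2', group 2 = '4vvv', group 3 = '87qphh4ji999dh53v87qcyggx'.

(0, 36)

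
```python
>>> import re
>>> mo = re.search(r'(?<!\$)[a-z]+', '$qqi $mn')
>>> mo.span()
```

The negative lookahead/lookbehind blocks any match where the forbidden context is present.
`re.search` tries every starting position until one works.
The match spans [2:4] → 'qi'.

(2, 4)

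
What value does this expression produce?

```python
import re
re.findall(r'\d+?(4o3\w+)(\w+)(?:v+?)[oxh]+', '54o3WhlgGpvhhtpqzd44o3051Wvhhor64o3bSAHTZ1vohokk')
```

[('4o3WhlgGpvhhtpqzd44o3051Wvhhor64o3bSAHTZ', '1')]

This matches one or more of a digit (lazy); then the literal '4o3', then one or more of a word character (captured); then one or more of a word character (captured); then one or more of a literal 'v' (lazy) (non-capturing group); then one or more of one of [oxh].
Scanning left to right: at [0:46] match '54o3WhlgGpvhhtpqzd44o3051Wvhhor64o3bSAHTZ1voho', groups = ('4o3WhlgGpvhhtpqzd44o3051Wvhhor64o3bSAHTZ', '1').
With 2 capturing groups, `findall` returns a 2-tuple per match.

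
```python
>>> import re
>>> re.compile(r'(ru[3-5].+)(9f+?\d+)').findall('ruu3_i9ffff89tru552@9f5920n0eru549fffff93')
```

[('ru552@9f5920n0eru54', '9fffff93')]

This matches the literal 'ru', then a character in [3-5], then one or more of any character (captured); then the literal '9', then one or more of the literal 'f' (lazy), then one or more of a digit (captured).
`findall` packs the 2 group values into a tuple for every match.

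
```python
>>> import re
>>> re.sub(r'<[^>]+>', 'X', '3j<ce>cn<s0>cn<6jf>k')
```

'3jXcnXcnXk'

Matches: at [2:6] → '<ce>'; at [8:12] → '<s0>'; at [14:19] → '<6jf>'.
`sub` substitutes 'X' at each match site.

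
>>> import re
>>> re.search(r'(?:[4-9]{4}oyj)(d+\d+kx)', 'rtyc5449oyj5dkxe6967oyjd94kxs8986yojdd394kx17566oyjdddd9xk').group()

'6967oyjd94kx'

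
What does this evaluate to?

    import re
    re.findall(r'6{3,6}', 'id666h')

['666']

Since nothing is captured, `findall` lists the 1 matched substring directly.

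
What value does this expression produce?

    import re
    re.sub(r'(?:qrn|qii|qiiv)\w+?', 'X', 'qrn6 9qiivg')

'X 9Xg'

Alternation tries branches left to right and keeps the first one that lets the overall match succeed at that position.
Every occurrence is swapped for 'X'.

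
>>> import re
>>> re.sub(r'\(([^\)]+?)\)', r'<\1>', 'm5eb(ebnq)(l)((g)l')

Each match is replaced using the text its own group 1 captured.

'm5eb<ebnq><l><(g>l'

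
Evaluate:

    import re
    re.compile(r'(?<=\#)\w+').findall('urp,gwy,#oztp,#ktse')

The `(?=…)`/`(?<=…)` assertion just peeks at neighbouring text; it doesn't advance the match position.
Scanning left to right: at [9:13] → 'oztp'; at [15:19] → 'ktse'.
`findall` yields the raw match text (2 of them) because the pattern has no groups.

['oztp', 'ktse']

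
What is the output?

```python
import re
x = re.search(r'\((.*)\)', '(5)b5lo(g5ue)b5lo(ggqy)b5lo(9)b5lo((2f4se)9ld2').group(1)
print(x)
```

5)b5lo(g5ue)b5lo(ggqy)b5lo(9)b5lo((2f4se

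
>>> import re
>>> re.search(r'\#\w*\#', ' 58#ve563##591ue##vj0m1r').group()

'#ve563#'

`search` walks the string left to right and returns the first match it finds.
The match spans [3:10] → '#ve563#'.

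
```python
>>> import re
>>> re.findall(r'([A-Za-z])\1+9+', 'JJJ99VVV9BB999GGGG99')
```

['J', 'V', 'B', 'G']

A backreference is literal: `\1` must see the identical characters the first group matched.
Walking the string: at [0:5] match 'JJJ99', group 1 = 'J'; at [5:9] match 'VVV9', group 1 = 'V'; at [9:14] match 'BB999', group 1 = 'B'; at [14:20] match 'GGGG99', group 1 = 'G'.
One capturing group, so `findall` returns just the captured substring from each match — 4 in all.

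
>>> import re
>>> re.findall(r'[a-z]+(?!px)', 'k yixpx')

Because the assertion is negative and zero-width, positions next to the forbidden text are skipped.
Scanning left to right: at [0:1] → 'k'; at [2:7] → 'yixpx'.
`findall` yields the raw match text (2 of them) because the pattern has no groups.

['k', 'yixpx']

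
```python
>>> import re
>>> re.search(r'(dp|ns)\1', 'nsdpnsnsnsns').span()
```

(4, 8)

A backreference is literal: `\1` must see the identical characters the first group matched.
Unlike `match`, `search` isn't anchored — it looks for the pattern anywhere in the string.
The match spans [4:8] → 'nsns'.
Captured: group 1 = 'ns'.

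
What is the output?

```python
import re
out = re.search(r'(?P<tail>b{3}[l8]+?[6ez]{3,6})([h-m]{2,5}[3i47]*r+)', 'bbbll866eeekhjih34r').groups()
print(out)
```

This matches exactly 3 of the literal 'b', then one or more of one of [l8] (lazy), then 3 to 6 of one of [6ez] (captured as 'tail'); then 2 to 5 of a character in [h-m], then zero or more of one of [3i47], then one or more of a literal 'r' (captured).
`re.search` scans for the first position where the pattern succeeds.
The match spans [0:19] → 'bbbll866eeekhjih34r'.
Captured: group 1 = 'bbbll866eee', group 2 = 'khjih34r'.

('bbbll866eee', 'khjih34r')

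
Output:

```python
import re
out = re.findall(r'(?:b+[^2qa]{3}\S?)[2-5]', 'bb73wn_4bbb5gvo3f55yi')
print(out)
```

['bbb5gvo3']

This matches one or more of a literal 'b', then exactly 3 of any character except [2qa], then optionally a non-whitespace character (non-capturing group); then a character in [2-5].
`findall` yields the raw match text (1 of them) because the pattern has no groups.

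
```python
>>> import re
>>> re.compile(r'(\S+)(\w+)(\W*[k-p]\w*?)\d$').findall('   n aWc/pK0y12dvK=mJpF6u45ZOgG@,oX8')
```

The pattern matches one or more of a non-whitespace character (captured); then one or more of a word character (captured); then zero or more of a non-word character, then a character in [k-p], then zero or more of a word character (lazy) (captured); then a digit; then anchored at the end.
With 3 capturing groups, `findall` returns a 3-tuple per match.

[('aWc/pK0y12dvK=mJpF6u45ZOg', 'G', '@,oX')]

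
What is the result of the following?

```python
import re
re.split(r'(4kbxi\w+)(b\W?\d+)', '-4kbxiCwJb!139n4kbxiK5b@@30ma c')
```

Pattern: the literal '4k', then the literal 'bxi', then one or more of a word character (captured); then the literal 'b', then optionally a non-word character, then one or more of a digit (captured).
Matches to split on: at [1:14] → '4kbxiCwJb!139'.
The group in the pattern means `split` returns the separators' captures alongside the pieces.

['-', '4kbxiCwJ', 'b!139', 'n4kbxiK5b@@30ma c']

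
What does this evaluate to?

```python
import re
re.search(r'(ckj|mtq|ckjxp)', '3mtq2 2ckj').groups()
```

('mtq',)

The match spans [1:4] → 'mtq'.
Captured: group 1 = 'mtq'.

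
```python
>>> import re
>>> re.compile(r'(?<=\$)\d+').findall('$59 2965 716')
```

['59']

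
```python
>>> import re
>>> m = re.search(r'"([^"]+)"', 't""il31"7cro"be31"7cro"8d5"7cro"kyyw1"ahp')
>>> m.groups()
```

('il31',)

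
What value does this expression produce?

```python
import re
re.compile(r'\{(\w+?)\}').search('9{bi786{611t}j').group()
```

The match spans [7:13] → '{611t}'.

'{611t}'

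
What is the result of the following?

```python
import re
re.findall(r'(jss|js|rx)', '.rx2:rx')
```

`findall` collects group 1 from each match (2 total).

['rx', 'rx']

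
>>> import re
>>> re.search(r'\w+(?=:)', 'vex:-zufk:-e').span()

The positive lookaround only admits positions where the adjacent text matches; those characters stay outside the span.
`re.search` tries every starting position until one works.
The match spans [0:3] → 'vex'.

(0, 3)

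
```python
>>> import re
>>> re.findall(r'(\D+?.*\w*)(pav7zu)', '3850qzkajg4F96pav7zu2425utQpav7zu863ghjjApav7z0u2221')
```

[('qzkajg4F96pav7zu2425utQ', 'pav7zu')]

With 2 capturing groups, `findall` returns a 2-tuple per match.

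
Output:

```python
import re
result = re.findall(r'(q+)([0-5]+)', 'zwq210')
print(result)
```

[('q', '210')]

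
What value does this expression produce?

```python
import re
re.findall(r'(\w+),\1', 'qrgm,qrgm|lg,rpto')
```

['qrgm']

A backreference is literal: `\1` must see the identical characters the first group matched.
With a single group, `findall` returns only what that group captured — 1 item.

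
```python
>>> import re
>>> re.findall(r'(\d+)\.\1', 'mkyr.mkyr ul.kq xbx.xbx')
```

One capturing group, so `findall` returns just the captured substring from each match — 0 in all.
Nothing in the string satisfies the pattern, so the list is empty.

[]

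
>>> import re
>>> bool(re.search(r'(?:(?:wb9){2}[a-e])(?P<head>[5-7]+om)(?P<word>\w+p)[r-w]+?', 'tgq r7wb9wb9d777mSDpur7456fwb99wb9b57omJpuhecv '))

False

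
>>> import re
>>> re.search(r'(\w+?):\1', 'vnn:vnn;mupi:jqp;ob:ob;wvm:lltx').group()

'vnn:vnn'

`\1` is not a pattern — it's the concrete string captured by group 1, re-applied verbatim.
The match spans [0:7] → 'vnn:vnn'.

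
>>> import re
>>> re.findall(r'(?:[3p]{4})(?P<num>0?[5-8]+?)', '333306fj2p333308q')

One capturing group, so `findall` returns just the captured substring from each match — 2 in all.

['06', '08']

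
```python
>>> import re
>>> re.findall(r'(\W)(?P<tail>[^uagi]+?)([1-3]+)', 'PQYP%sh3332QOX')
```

The pattern matches a non-word character (captured); then one or more of any character except [uagi] (lazy) (captured as 'tail'); then one or more of a character in [1-3] (captured).
With the lazy modifier that quantifier settles for the fewest repetitions that let the rest of the pattern succeed (the atoms after it are unaffected and can still be greedy).
Matches: at [4:11] match '%sh3332', groups = ('%', 'sh', '3332').
Multiple groups make `findall` return tuples — one 3-tuple for the one match.

[('%', 'sh', '3332')]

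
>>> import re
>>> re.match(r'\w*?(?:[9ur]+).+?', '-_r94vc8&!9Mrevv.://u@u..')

With `match`, the pattern is implicitly anchored at the beginning.
Here position 0 doesn't satisfy it, so the call returns None.

None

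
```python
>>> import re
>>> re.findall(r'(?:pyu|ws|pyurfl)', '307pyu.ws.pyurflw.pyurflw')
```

Alternation tries branches left to right and keeps the first one that lets the overall match succeed at that position.
Scanning left to right: at [3:6] → 'pyu'; at [7:9] → 'ws'; at [10:13] → 'pyu'; at [18:21] → 'pyu'.
Since nothing is captured, `findall` lists the 4 matched substrings directly.

['pyu', 'ws', 'pyu', 'pyu']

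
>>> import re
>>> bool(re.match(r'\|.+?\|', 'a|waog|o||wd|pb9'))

False

`match` is anchored at position 0; if the pattern doesn't fit there, it returns None.
Here the string doesn't start with a match, so the call returns None, and `bool(None)` is False.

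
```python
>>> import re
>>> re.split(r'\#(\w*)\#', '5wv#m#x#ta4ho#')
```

['5wv', 'm', 'x', 'ta4ho', '']

Matches to split on: at [3:6] → '#m#'; at [7:14] → '#ta4ho#'.
Because the pattern has a capturing group, `split` also inserts each captured text between the pieces.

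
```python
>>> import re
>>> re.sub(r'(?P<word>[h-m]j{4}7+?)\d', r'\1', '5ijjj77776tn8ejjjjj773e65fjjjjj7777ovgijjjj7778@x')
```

'5ijjj77776tn8ejjjjj73e65fjjjjj777ovgijjjj778@x'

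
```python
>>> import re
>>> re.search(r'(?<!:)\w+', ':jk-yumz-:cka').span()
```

(2, 3)

The negative lookahead/lookbehind blocks any match where the forbidden context is present.
Unlike `match`, `search` isn't anchored — it looks for the pattern anywhere in the string.
The match spans [2:3] → 'k'.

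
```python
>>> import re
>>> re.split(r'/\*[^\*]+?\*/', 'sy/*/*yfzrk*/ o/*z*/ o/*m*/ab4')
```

['sy/*', ' o', ' o', 'ab4']

Matches to split on: at [4:13] → '/*yfzrk*/'; at [15:20] → '/*z*/'; at [22:27] → '/*m*/'.
Each match becomes a cut point; 4 segments remain.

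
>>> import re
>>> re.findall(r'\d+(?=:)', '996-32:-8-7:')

['32', '7']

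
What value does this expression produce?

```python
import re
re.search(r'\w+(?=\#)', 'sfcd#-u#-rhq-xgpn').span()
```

(0, 4)

The `(?=…)`/`(?<=…)` assertion just peeks at neighbouring text; it doesn't advance the match position.
The match spans [0:4] → 'sfcd'.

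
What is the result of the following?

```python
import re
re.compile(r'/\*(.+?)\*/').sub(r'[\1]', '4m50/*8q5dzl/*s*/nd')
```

Each match is replaced using the text its own group 1 captured.

'4m50[8q5dzl/*s]nd'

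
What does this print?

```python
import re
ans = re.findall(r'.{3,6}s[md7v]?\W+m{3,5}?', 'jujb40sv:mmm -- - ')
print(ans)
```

['jujb40sv:mmm']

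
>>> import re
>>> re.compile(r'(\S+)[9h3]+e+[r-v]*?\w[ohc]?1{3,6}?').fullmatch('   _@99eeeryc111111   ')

This matches one or more of a non-whitespace character (captured); then one or more of one of [9h3], then one or more of the literal 'e', then zero or more of a character in [r-v] (lazy); then a word character, then optionally one of [ohc], then 3 to 6 of the literal '1' (lazy).
`re.fullmatch` is like wrapping the pattern in `^…$` (in single-line mode).
Here the string isn't matched end-to-end, so the call returns None.

None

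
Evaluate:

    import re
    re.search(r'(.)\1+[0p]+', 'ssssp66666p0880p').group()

'ssssp'

`\1` has to match the exact text group 1 already captured.
`re.search` scans for the first position where the pattern succeeds.
The match spans [0:5] → 'ssssp'.
Captured: group 1 = 's'.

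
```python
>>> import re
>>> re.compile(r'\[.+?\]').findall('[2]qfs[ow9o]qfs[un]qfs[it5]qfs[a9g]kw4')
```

A non-greedy quantifier consumes as few characters as it can — just enough that the remainder of the pattern still matches from where it stops; whatever follows it matches normally.
`findall` yields the raw match text (5 of them) because the pattern has no groups.

['[2]', '[ow9o]', '[un]', '[it5]', '[a9g]']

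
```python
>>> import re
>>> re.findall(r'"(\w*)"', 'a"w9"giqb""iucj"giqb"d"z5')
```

['w9', '', 'giqb']

One capturing group, so `findall` returns just the captured substring from each match — 3 in all.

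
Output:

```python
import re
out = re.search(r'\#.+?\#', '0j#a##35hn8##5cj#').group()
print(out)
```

The `?` after the quantifier makes it lazy — it takes as little as possible before letting the rest of the pattern try.
The match spans [2:5] → '#a#'.

#a#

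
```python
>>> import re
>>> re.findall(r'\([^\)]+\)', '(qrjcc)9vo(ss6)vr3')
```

Walking the string: at [0:7] → '(qrjcc)'; at [10:15] → '(ss6)'.
With no groups in the pattern, `findall` gives back each whole match — 2 here.

['(qrjcc)', '(ss6)']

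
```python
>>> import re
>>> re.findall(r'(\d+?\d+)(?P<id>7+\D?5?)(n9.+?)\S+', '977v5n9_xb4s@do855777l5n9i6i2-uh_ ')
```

[('97', '7v5', 'n9_')]

A non-greedy quantifier consumes as few characters as it can — just enough that the remainder of the pattern still matches from where it stops; whatever follows it matches normally.
Multiple groups make `findall` return tuples — one 3-tuple for the one match.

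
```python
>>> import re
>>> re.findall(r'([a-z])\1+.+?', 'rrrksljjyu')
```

['r', 'j']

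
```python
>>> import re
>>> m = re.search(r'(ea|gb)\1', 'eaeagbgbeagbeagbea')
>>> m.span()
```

After group 1 captures some text, `\1` only succeeds where that same text appears again.
`search` walks the string left to right and returns the first match it finds.
The match spans [0:4] → 'eaea'.
Captured: group 1 = 'ea'.

(0, 4)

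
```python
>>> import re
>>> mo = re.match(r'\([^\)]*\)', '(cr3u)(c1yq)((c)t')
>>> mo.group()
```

With `match`, the pattern is implicitly anchored at the beginning.
The match spans [0:6] → '(cr3u)'.

'(cr3u)'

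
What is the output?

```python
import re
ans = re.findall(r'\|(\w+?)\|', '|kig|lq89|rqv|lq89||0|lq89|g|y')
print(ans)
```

['kig', 'rqv', '0', 'g']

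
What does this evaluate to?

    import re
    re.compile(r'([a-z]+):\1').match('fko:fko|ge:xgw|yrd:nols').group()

'fko:fko'

`match` is anchored at position 0; if the pattern doesn't fit there, it returns None.
The match spans [0:7] → 'fko:fko'.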